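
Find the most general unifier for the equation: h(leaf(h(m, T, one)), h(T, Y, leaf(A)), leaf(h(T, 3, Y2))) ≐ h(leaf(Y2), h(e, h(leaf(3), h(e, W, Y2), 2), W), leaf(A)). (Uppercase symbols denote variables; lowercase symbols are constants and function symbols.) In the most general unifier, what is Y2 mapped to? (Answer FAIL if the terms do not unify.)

Decompose h/3: leaf(h(m, T, one)) ≐ leaf(Y2),  h(T, Y, leaf(A)) ≐ h(e, h(leaf(3), h(e, W, Y2), 2), W),  leaf(h(T, 3, Y2)) ≐ leaf(A).
Decompose leaf/1: h(m, T, one) ≐ Y2.
Bind Y2 := h(m, T, one); substituting into the remaining equations gives: h(T, Y, leaf(A)) ≐ h(e, h(leaf(3), h(e, W, h(m, T, one)), 2), W),  leaf(h(T, 3, h(m, T, one))) ≐ leaf(A).
Decompose h/3: T ≐ e,  Y ≐ h(leaf(3), h(e, W, h(m, T, one)), 2),  leaf(A) ≐ W.
Bind T := e; substituting into the 2 remaining equations that mention T gives: Y ≐ h(leaf(3), h(e, W, h(m, e, one)), 2),  leaf(h(e, 3, h(m, e, one))) ≐ leaf(A). Substituting into the earlier binding gives Y2 := h(m, e, one).
Bind Y := h(leaf(3), h(e, W, h(m, e, one)), 2); no other remaining equation mentions Y.
Bind W := leaf(A); no other remaining equation mentions W. Substituting into the earlier binding gives Y := h(leaf(3), h(e, leaf(A), h(m, e, one)), 2).
Decompose leaf/1: h(e, 3, h(m, e, one)) ≐ A.
Bind A := h(e, 3, h(m, e, one)). Substituting into the earlier bindings gives Y := h(leaf(3), h(e, leaf(h(e, 3, h(m, e, one))), h(m, e, one)), 2), W := leaf(h(e, 3, h(m, e, one))).
MGU = { Y2 := h(m, e, one), T := e, Y := h(leaf(3), h(e, leaf(h(e, 3, h(m, e, one))), h(m, e, one)), 2), W := leaf(h(e, 3, h(m, e, one))), A := h(e, 3, h(m, e, one)) }, so Y2 := h(m, e, one).

h(m, e, one)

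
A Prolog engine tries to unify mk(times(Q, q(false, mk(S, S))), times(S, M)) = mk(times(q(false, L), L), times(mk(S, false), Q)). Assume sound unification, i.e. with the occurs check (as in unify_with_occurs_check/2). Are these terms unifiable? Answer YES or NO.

NO

Decompose mk/2: times(Q, q(false, mk(S, S))) = times(q(false, L), L),  times(S, M) = times(mk(S, false), Q).
Decompose times/2: Q = q(false, L),  q(false, mk(S, S)) = L.
Bind Q := q(false, L); substituting into the one remaining equation that mentions Q gives: times(S, M) = times(mk(S, false), q(false, L)).
Bind L := q(false, mk(S, S)); substituting into the remaining equation gives: times(S, M) = times(mk(S, false), q(false, q(false, mk(S, S)))). Substituting into the earlier binding gives Q := q(false, q(false, mk(S, S))).
Decompose times/2: S = mk(S, false),  M = q(false, q(false, mk(S, S))).
Occurs check fails: S occurs in mk(S, false); the equation S = mk(S, false) has no finite solution.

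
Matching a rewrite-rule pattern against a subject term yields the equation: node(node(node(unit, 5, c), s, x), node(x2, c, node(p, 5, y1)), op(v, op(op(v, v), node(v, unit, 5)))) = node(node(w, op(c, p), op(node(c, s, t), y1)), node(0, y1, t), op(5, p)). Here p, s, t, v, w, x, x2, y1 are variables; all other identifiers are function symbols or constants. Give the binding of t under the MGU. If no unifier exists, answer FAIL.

node(op(op(5, 5), node(5, unit, 5)), 5, c)

Decompose node/3: node(node(unit, 5, c), s, x) = node(w, op(c, p), op(node(c, s, t), y1)),  node(x2, c, node(p, 5, y1)) = node(0, y1, t),  op(v, op(op(v, v), node(v, unit, 5))) = op(5, p).
Decompose node/3: node(unit, 5, c) = w,  s = op(c, p),  x = op(node(c, s, t), y1).
Bind w := node(unit, 5, c); no other remaining equation mentions w.
Bind s := op(c, p); substituting into the one remaining equation that mentions s gives: x = op(node(c, op(c, p), t), y1).
Bind x := op(node(c, op(c, p), t), y1); no other remaining equation mentions x.
Decompose node/3: x2 = 0,  c = y1,  node(p, 5, y1) = t.
Bind x2 := 0; no other remaining equation mentions x2.
Bind y1 := c; substituting into the one remaining equation that mentions y1 gives: node(p, 5, c) = t. Substituting into the earlier binding gives x := op(node(c, op(c, p), t), c).
Bind t := node(p, 5, c); no other remaining equation mentions t. Substituting into the earlier binding gives x := op(node(c, op(c, p), node(p, 5, c)), c).
Decompose op/2: v = 5,  op(op(v, v), node(v, unit, 5)) = p.
Bind v := 5; substituting into the remaining equation gives: op(op(5, 5), node(5, unit, 5)) = p.
Bind p := op(op(5, 5), node(5, unit, 5)). Substituting into the earlier bindings gives s := op(c, op(op(5, 5), node(5, unit, 5))), x := op(node(c, op(c, op(op(5, 5), node(5, unit, 5))), node(op(op(5, 5), node(5, unit, 5)), 5, c)), c), t := node(op(op(5, 5), node(5, unit, 5)), 5, c).
MGU = { w := node(unit, 5, c), s := op(c, op(op(5, 5), node(5, unit, 5))), x := op(node(c, op(c, op(op(5, 5), node(5, unit, 5))), node(op(op(5, 5), node(5, unit, 5)), 5, c)), c), x2 := 0, y1 := c, t := node(op(op(5, 5), node(5, unit, 5)), 5, c), v := 5, p := op(op(5, 5), node(5, unit, 5)) }, so t := node(op(op(5, 5), node(5, unit, 5)), 5, c).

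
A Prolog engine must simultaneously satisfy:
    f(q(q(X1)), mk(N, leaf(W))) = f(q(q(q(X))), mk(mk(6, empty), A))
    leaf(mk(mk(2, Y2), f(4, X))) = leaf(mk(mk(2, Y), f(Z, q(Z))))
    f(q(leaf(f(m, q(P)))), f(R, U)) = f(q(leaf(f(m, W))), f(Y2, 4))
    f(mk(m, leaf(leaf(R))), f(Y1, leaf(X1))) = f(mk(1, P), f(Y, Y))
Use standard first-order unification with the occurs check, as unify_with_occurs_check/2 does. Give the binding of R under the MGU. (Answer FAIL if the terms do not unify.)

Decompose f/2: q(q(X1)) = q(q(q(X))),  mk(N, leaf(W)) = mk(mk(6, empty), A).
Decompose q/1: q(X1) = q(q(X)).
Decompose q/1: X1 = q(X).
Bind X1 := q(X); substituting into the one remaining equation that mentions X1 gives: f(mk(m, leaf(leaf(R))), f(Y1, leaf(q(X)))) = f(mk(1, P), f(Y, Y)).
Decompose mk/2: N = mk(6, empty),  leaf(W) = A.
Bind N := mk(6, empty); no other remaining equation mentions N.
Bind A := leaf(W); no other remaining equation mentions A.
Decompose leaf/1: mk(mk(2, Y2), f(4, X)) = mk(mk(2, Y), f(Z, q(Z))).
Decompose mk/2: mk(2, Y2) = mk(2, Y),  f(4, X) = f(Z, q(Z)).
Decompose mk/2: 2 = 2,  Y2 = Y.
Delete trivial equation 2 = 2.
Bind Y2 := Y; substituting into the one remaining equation that mentions Y2 gives: f(q(leaf(f(m, q(P)))), f(R, U)) = f(q(leaf(f(m, W))), f(Y, 4)).
Decompose f/2: 4 = Z,  X = q(Z).
Bind Z := 4; substituting into the one remaining equation that mentions Z gives: X = q(4).
Bind X := q(4); substituting into the one remaining equation that mentions X gives: f(mk(m, leaf(leaf(R))), f(Y1, leaf(q(q(4))))) = f(mk(1, P), f(Y, Y)). Substituting into the earlier binding gives X1 := q(q(4)).
Decompose f/2: q(leaf(f(m, q(P)))) = q(leaf(f(m, W))),  f(R, U) = f(Y, 4).
Decompose q/1: leaf(f(m, q(P))) = leaf(f(m, W)).
Decompose leaf/1: f(m, q(P)) = f(m, W).
Decompose f/2: m = m,  q(P) = W.
Delete trivial equation m = m.
Bind W := q(P); no other remaining equation mentions W. Substituting into the earlier binding gives A := leaf(q(P)).
Decompose f/2: R = Y,  U = 4.
Bind R := Y; substituting into the one remaining equation that mentions R gives: f(mk(m, leaf(leaf(Y))), f(Y1, leaf(q(q(4))))) = f(mk(1, P), f(Y, Y)).
Bind U := 4; no other remaining equation mentions U.
Decompose f/2: mk(m, leaf(leaf(Y))) = mk(1, P),  f(Y1, leaf(q(q(4)))) = f(Y, Y).
Decompose mk/2: m = 1,  leaf(leaf(Y)) = P.
Clash: constants m and 1 differ; no unifier exists.

FAIL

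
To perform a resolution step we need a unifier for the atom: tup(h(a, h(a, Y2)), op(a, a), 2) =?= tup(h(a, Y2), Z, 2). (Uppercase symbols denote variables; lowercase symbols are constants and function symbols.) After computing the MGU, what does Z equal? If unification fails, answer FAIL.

Decompose tup/3: h(a, h(a, Y2)) =?= h(a, Y2),  op(a, a) =?= Z,  2 =?= 2.
Decompose h/2: a =?= a,  h(a, Y2) =?= Y2.
Delete trivial equation a =?= a.
Occurs check fails: Y2 occurs in h(a, Y2); the equation Y2 =?= h(a, Y2) has no finite solution.

FAIL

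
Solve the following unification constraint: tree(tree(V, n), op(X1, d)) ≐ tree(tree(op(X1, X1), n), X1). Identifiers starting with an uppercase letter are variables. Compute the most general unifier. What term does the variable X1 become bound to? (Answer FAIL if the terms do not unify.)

Decompose tree/2: tree(V, n) ≐ tree(op(X1, X1), n),  op(X1, d) ≐ X1.
Decompose tree/2: V ≐ op(X1, X1),  n ≐ n.
Bind V := op(X1, X1); no other remaining equation mentions V.
Delete trivial equation n ≐ n.
Occurs check fails: X1 occurs in op(X1, d); the equation X1 ≐ op(X1, d) has no finite solution.

FAIL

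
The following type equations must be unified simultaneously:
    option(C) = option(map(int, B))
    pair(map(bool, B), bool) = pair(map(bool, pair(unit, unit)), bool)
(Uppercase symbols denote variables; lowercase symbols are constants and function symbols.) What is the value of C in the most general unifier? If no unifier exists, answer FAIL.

Decompose option/1: C = map(int, B).
Bind C := map(int, B); no other remaining equation mentions C.
Decompose pair/2: map(bool, B) = map(bool, pair(unit, unit)),  bool = bool.
Decompose map/2: bool = bool,  B = pair(unit, unit).
Delete trivial equation bool = bool.
Bind B := pair(unit, unit); no other remaining equation mentions B. Substituting into the earlier binding gives C := map(int, pair(unit, unit)).
Delete trivial equation bool = bool.
MGU = { C ↦ map(int, pair(unit, unit)), B ↦ pair(unit, unit) }, so C ↦ map(int, pair(unit, unit)).

map(int, pair(unit, unit))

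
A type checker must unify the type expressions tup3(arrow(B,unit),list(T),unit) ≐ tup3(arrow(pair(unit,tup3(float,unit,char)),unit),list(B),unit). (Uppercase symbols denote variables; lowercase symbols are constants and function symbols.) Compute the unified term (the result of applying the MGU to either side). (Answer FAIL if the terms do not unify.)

tup3(arrow(pair(unit,tup3(float,unit,char)),unit),list(pair(unit,tup3(float,unit,char))),unit)

Decompose tup3/3: arrow(B,unit) ≐ arrow(pair(unit,tup3(float,unit,char)),unit),  list(T) ≐ list(B),  unit ≐ unit.
Decompose arrow/2: B ≐ pair(unit,tup3(float,unit,char)),  unit ≐ unit.
Bind B := pair(unit,tup3(float,unit,char)); substituting into the one remaining equation that mentions B gives: list(T) ≐ list(pair(unit,tup3(float,unit,char))).
Delete trivial equation unit ≐ unit.
Decompose list/1: T ≐ pair(unit,tup3(float,unit,char)).
Bind T := pair(unit,tup3(float,unit,char)); no other remaining equation mentions T.
Delete trivial equation unit ≐ unit.
Applying the MGU to either side gives tup3(arrow(pair(unit,tup3(float,unit,char)),unit),list(pair(unit,tup3(float,unit,char))),unit).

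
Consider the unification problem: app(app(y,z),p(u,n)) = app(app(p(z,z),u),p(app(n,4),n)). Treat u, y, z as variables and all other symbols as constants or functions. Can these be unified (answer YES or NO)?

YES

Decompose app/2: app(y,z) = app(p(z,z),u),  p(u,n) = p(app(n,4),n).
Decompose app/2: y = p(z,z),  z = u.
Bind y := p(z,z); no other remaining equation mentions y.
Bind z := u; no other remaining equation mentions z. Substituting into the earlier binding gives y := p(u,u).
Decompose p/2: u = app(n,4),  n = n.
Bind u := app(n,4); no other remaining equation mentions u. Substituting into the earlier bindings gives y := p(app(n,4),app(n,4)), z := app(n,4).
Delete trivial equation n = n.
No equations remain and no clash or occurs-check failure arose, so a unifier exists.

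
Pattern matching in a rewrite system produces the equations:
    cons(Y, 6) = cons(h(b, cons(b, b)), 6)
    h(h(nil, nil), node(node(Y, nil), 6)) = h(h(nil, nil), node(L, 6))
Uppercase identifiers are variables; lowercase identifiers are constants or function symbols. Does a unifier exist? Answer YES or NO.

Decompose cons/2: Y = h(b, cons(b, b)),  6 = 6.
Bind Y := h(b, cons(b, b)); substituting into the one remaining equation that mentions Y gives: h(h(nil, nil), node(node(h(b, cons(b, b)), nil), 6)) = h(h(nil, nil), node(L, 6)).
Delete trivial equation 6 = 6.
Decompose h/2: h(nil, nil) = h(nil, nil),  node(node(h(b, cons(b, b)), nil), 6) = node(L, 6).
Delete trivial equation h(nil, nil) = h(nil, nil).
Decompose node/2: node(h(b, cons(b, b)), nil) = L,  6 = 6.
Bind L := node(h(b, cons(b, b)), nil); no other remaining equation mentions L.
Delete trivial equation 6 = 6.
No equations remain and no clash or occurs-check failure arose, so a unifier exists.

YES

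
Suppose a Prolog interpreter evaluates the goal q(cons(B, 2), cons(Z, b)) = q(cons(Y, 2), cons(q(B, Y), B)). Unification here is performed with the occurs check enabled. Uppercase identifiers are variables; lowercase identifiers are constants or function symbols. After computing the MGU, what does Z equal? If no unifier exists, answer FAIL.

q(b, b)

Decompose q/2: cons(B, 2) = cons(Y, 2),  cons(Z, b) = cons(q(B, Y), B).
Decompose cons/2: B = Y,  2 = 2.
Bind B := Y; substituting into the one remaining equation that mentions B gives: cons(Z, b) = cons(q(Y, Y), Y).
Delete trivial equation 2 = 2.
Decompose cons/2: Z = q(Y, Y),  b = Y.
Bind Z := q(Y, Y); no other remaining equation mentions Z.
Bind Y := b. Substituting into the earlier bindings gives B := b, Z := q(b, b).
MGU = { B ↦ b, Z ↦ q(b, b), Y ↦ b }, so Z ↦ q(b, b).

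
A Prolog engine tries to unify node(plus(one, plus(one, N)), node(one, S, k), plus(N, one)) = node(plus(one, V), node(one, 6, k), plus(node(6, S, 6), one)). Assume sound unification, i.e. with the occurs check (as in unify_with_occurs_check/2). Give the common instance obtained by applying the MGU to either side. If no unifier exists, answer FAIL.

Decompose node/3: plus(one, plus(one, N)) = plus(one, V),  node(one, S, k) = node(one, 6, k),  plus(N, one) = plus(node(6, S, 6), one).
Decompose plus/2: one = one,  plus(one, N) = V.
Delete trivial equation one = one.
Bind V := plus(one, N); no other remaining equation mentions V.
Decompose node/3: one = one,  S = 6,  k = k.
Delete trivial equation one = one.
Bind S := 6; substituting into the one remaining equation that mentions S gives: plus(N, one) = plus(node(6, 6, 6), one).
Delete trivial equation k = k.
Decompose plus/2: N = node(6, 6, 6),  one = one.
Bind N := node(6, 6, 6); no other remaining equation mentions N. Substituting into the earlier binding gives V := plus(one, node(6, 6, 6)).
Delete trivial equation one = one.
Applying the MGU to either side gives node(plus(one, plus(one, node(6, 6, 6))), node(one, 6, k), plus(node(6, 6, 6), one)).

node(plus(one, plus(one, node(6, 6, 6))), node(one, 6, k), plus(node(6, 6, 6), one))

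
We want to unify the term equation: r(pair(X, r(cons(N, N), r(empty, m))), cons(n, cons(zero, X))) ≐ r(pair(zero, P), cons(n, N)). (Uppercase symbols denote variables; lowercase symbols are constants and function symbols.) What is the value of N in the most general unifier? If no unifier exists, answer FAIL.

Decompose r/2: pair(X, r(cons(N, N), r(empty, m))) ≐ pair(zero, P),  cons(n, cons(zero, X)) ≐ cons(n, N).
Decompose pair/2: X ≐ zero,  r(cons(N, N), r(empty, m)) ≐ P.
Bind X := zero; substituting into the one remaining equation that mentions X gives: cons(n, cons(zero, zero)) ≐ cons(n, N).
Bind P := r(cons(N, N), r(empty, m)); no other remaining equation mentions P.
Decompose cons/2: n ≐ n,  cons(zero, zero) ≐ N.
Delete trivial equation n ≐ n.
Bind N := cons(zero, zero). Substituting into the earlier binding gives P := r(cons(cons(zero, zero), cons(zero, zero)), r(empty, m)).
MGU = { X := zero, P := r(cons(cons(zero, zero), cons(zero, zero)), r(empty, m)), N := cons(zero, zero) }, so N := cons(zero, zero).

cons(zero, zero)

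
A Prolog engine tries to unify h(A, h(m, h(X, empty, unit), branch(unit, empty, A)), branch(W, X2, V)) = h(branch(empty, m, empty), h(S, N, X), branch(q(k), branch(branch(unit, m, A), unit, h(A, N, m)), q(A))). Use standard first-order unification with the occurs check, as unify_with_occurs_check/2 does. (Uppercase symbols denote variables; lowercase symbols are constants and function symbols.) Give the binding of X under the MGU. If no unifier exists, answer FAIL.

branch(unit, empty, branch(empty, m, empty))

Decompose h/3: A = branch(empty, m, empty),  h(m, h(X, empty, unit), branch(unit, empty, A)) = h(S, N, X),  branch(W, X2, V) = branch(q(k), branch(branch(unit, m, A), unit, h(A, N, m)), q(A)).
Bind A := branch(empty, m, empty); substituting into the remaining equations gives: h(m, h(X, empty, unit), branch(unit, empty, branch(empty, m, empty))) = h(S, N, X),  branch(W, X2, V) = branch(q(k), branch(branch(unit, m, branch(empty, m, empty)), unit, h(branch(empty, m, empty), N, m)), q(branch(empty, m, empty))).
Decompose h/3: m = S,  h(X, empty, unit) = N,  branch(unit, empty, branch(empty, m, empty)) = X.
Bind S := m; no other remaining equation mentions S.
Bind N := h(X, empty, unit); substituting into the one remaining equation that mentions N gives: branch(W, X2, V) = branch(q(k), branch(branch(unit, m, branch(empty, m, empty)), unit, h(branch(empty, m, empty), h(X, empty, unit), m)), q(branch(empty, m, empty))).
Bind X := branch(unit, empty, branch(empty, m, empty)); substituting into the remaining equation gives: branch(W, X2, V) = branch(q(k), branch(branch(unit, m, branch(empty, m, empty)), unit, h(branch(empty, m, empty), h(branch(unit, empty, branch(empty, m, empty)), empty, unit), m)), q(branch(empty, m, empty))). Substituting into the earlier binding gives N := h(branch(unit, empty, branch(empty, m, empty)), empty, unit).
Decompose branch/3: W = q(k),  X2 = branch(branch(unit, m, branch(empty, m, empty)), unit, h(branch(empty, m, empty), h(branch(unit, empty, branch(empty, m, empty)), empty, unit), m)),  V = q(branch(empty, m, empty)).
Bind W := q(k); no other remaining equation mentions W.
Bind X2 := branch(branch(unit, m, branch(empty, m, empty)), unit, h(branch(empty, m, empty), h(branch(unit, empty, branch(empty, m, empty)), empty, unit), m)); no other remaining equation mentions X2.
Bind V := q(branch(empty, m, empty)).
MGU = { A ↦ branch(empty, m, empty), S ↦ m, N ↦ h(branch(unit, empty, branch(empty, m, empty)), empty, unit), X ↦ branch(unit, empty, branch(empty, m, empty)), W ↦ q(k), X2 ↦ branch(branch(unit, m, branch(empty, m, empty)), unit, h(branch(empty, m, empty), h(branch(unit, empty, branch(empty, m, empty)), empty, unit), m)), V ↦ q(branch(empty, m, empty)) }, so X ↦ branch(unit, empty, branch(empty, m, empty)).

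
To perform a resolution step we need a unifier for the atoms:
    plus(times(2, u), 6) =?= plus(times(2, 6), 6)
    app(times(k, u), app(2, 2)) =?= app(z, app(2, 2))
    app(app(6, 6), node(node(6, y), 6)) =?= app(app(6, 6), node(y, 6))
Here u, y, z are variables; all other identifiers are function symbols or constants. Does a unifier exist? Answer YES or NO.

NO

Decompose plus/2: times(2, u) =?= times(2, 6),  6 =?= 6.
Decompose times/2: 2 =?= 2,  u =?= 6.
Delete trivial equation 2 =?= 2.
Bind u := 6; substituting into the one remaining equation that mentions u gives: app(times(k, 6), app(2, 2)) =?= app(z, app(2, 2)).
Delete trivial equation 6 =?= 6.
Decompose app/2: times(k, 6) =?= z,  app(2, 2) =?= app(2, 2).
Bind z := times(k, 6); no other remaining equation mentions z.
Delete trivial equation app(2, 2) =?= app(2, 2).
Decompose app/2: app(6, 6) =?= app(6, 6),  node(node(6, y), 6) =?= node(y, 6).
Delete trivial equation app(6, 6) =?= app(6, 6).
Decompose node/2: node(6, y) =?= y,  6 =?= 6.
Occurs check fails: y occurs in node(6, y); the equation y =?= node(6, y) has no finite solution.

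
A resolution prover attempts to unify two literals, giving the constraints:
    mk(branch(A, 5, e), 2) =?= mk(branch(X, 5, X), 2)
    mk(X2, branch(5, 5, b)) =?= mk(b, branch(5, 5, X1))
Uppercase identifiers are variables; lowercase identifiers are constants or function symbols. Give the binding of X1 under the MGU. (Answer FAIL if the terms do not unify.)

b

Decompose mk/2: branch(A, 5, e) =?= branch(X, 5, X),  2 =?= 2.
Decompose branch/3: A =?= X,  5 =?= 5,  e =?= X.
Bind A := X; no other remaining equation mentions A.
Delete trivial equation 5 =?= 5.
Bind X := e; no other remaining equation mentions X. Substituting into the earlier binding gives A := e.
Delete trivial equation 2 =?= 2.
Decompose mk/2: X2 =?= b,  branch(5, 5, b) =?= branch(5, 5, X1).
Bind X2 := b; no other remaining equation mentions X2.
Decompose branch/3: 5 =?= 5,  5 =?= 5,  b =?= X1.
Delete trivial equation 5 =?= 5.
Delete trivial equation 5 =?= 5.
Bind X1 := b.
MGU = { A ↦ e, X ↦ e, X2 ↦ b, X1 ↦ b }, so X1 ↦ b.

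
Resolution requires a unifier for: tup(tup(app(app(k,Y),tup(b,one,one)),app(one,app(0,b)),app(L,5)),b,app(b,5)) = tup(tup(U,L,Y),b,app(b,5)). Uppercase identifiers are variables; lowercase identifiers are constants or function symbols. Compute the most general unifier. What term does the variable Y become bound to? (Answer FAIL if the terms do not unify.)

app(app(one,app(0,b)),5)

Decompose tup/3: tup(app(app(k,Y),tup(b,one,one)),app(one,app(0,b)),app(L,5)) = tup(U,L,Y),  b = b,  app(b,5) = app(b,5).
Decompose tup/3: app(app(k,Y),tup(b,one,one)) = U,  app(one,app(0,b)) = L,  app(L,5) = Y.
Bind U := app(app(k,Y),tup(b,one,one)); no other remaining equation mentions U.
Bind L := app(one,app(0,b)); substituting into the one remaining equation that mentions L gives: app(app(one,app(0,b)),5) = Y.
Bind Y := app(app(one,app(0,b)),5); no other remaining equation mentions Y. Substituting into the earlier binding gives U := app(app(k,app(app(one,app(0,b)),5)),tup(b,one,one)).
Delete trivial equation b = b.
Delete trivial equation app(b,5) = app(b,5).
MGU = { U -> app(app(k,app(app(one,app(0,b)),5)),tup(b,one,one)), L -> app(one,app(0,b)), Y -> app(app(one,app(0,b)),5) }, so Y -> app(app(one,app(0,b)),5).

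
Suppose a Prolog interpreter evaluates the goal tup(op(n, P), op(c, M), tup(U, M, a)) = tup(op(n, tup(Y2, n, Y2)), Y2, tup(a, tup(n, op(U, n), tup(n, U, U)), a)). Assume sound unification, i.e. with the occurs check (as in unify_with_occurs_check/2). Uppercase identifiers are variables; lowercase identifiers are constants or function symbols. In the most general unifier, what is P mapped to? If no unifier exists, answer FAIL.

Decompose tup/3: op(n, P) = op(n, tup(Y2, n, Y2)),  op(c, M) = Y2,  tup(U, M, a) = tup(a, tup(n, op(U, n), tup(n, U, U)), a).
Decompose op/2: n = n,  P = tup(Y2, n, Y2).
Delete trivial equation n = n.
Bind P := tup(Y2, n, Y2); no other remaining equation mentions P.
Bind Y2 := op(c, M); no other remaining equation mentions Y2. Substituting into the earlier binding gives P := tup(op(c, M), n, op(c, M)).
Decompose tup/3: U = a,  M = tup(n, op(U, n), tup(n, U, U)),  a = a.
Bind U := a; substituting into the one remaining equation that mentions U gives: M = tup(n, op(a, n), tup(n, a, a)).
Bind M := tup(n, op(a, n), tup(n, a, a)); no other remaining equation mentions M. Substituting into the earlier bindings gives P := tup(op(c, tup(n, op(a, n), tup(n, a, a))), n, op(c, tup(n, op(a, n), tup(n, a, a)))), Y2 := op(c, tup(n, op(a, n), tup(n, a, a))).
Delete trivial equation a = a.
MGU = { P ↦ tup(op(c, tup(n, op(a, n), tup(n, a, a))), n, op(c, tup(n, op(a, n), tup(n, a, a)))), Y2 ↦ op(c, tup(n, op(a, n), tup(n, a, a))), U ↦ a, M ↦ tup(n, op(a, n), tup(n, a, a)) }, so P ↦ tup(op(c, tup(n, op(a, n), tup(n, a, a))), n, op(c, tup(n, op(a, n), tup(n, a, a)))).

tup(op(c, tup(n, op(a, n), tup(n, a, a))), n, op(c, tup(n, op(a, n), tup(n, a, a))))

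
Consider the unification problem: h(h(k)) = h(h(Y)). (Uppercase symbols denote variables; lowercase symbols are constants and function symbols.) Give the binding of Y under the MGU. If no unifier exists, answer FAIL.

k

Decompose h/1: h(k) = h(Y).
Decompose h/1: k = Y.
Bind Y := k.
MGU = { Y ↦ k }, so Y ↦ k.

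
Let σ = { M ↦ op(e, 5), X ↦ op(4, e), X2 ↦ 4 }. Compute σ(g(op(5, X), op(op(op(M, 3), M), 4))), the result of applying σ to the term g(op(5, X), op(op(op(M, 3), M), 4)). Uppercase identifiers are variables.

Replace each occurrence of M with op(e, 5).
Replace each occurrence of X with op(4, e).
Result: g(op(5, op(4, e)), op(op(op(op(e, 5), 3), op(e, 5)), 4)).

g(op(5, op(4, e)), op(op(op(op(e, 5), 3), op(e, 5)), 4))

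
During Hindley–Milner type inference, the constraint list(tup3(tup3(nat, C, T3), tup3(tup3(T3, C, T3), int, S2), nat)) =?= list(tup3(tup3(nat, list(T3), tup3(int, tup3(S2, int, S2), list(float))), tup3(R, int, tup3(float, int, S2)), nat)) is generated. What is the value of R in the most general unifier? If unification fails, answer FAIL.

Decompose list/1: tup3(tup3(nat, C, T3), tup3(tup3(T3, C, T3), int, S2), nat) =?= tup3(tup3(nat, list(T3), tup3(int, tup3(S2, int, S2), list(float))), tup3(R, int, tup3(float, int, S2)), nat).
Decompose tup3/3: tup3(nat, C, T3) =?= tup3(nat, list(T3), tup3(int, tup3(S2, int, S2), list(float))),  tup3(tup3(T3, C, T3), int, S2) =?= tup3(R, int, tup3(float, int, S2)),  nat =?= nat.
Decompose tup3/3: nat =?= nat,  C =?= list(T3),  T3 =?= tup3(int, tup3(S2, int, S2), list(float)).
Delete trivial equation nat =?= nat.
Bind C := list(T3); substituting into the one remaining equation that mentions C gives: tup3(tup3(T3, list(T3), T3), int, S2) =?= tup3(R, int, tup3(float, int, S2)).
Bind T3 := tup3(int, tup3(S2, int, S2), list(float)); substituting into the one remaining equation that mentions T3 gives: tup3(tup3(tup3(int, tup3(S2, int, S2), list(float)), list(tup3(int, tup3(S2, int, S2), list(float))), tup3(int, tup3(S2, int, S2), list(float))), int, S2) =?= tup3(R, int, tup3(float, int, S2)). Substituting into the earlier binding gives C := list(tup3(int, tup3(S2, int, S2), list(float))).
Decompose tup3/3: tup3(tup3(int, tup3(S2, int, S2), list(float)), list(tup3(int, tup3(S2, int, S2), list(float))), tup3(int, tup3(S2, int, S2), list(float))) =?= R,  int =?= int,  S2 =?= tup3(float, int, S2).
Bind R := tup3(tup3(int, tup3(S2, int, S2), list(float)), list(tup3(int, tup3(S2, int, S2), list(float))), tup3(int, tup3(S2, int, S2), list(float))); no other remaining equation mentions R.
Delete trivial equation int =?= int.
Occurs check fails: S2 occurs in tup3(float, int, S2); the equation S2 =?= tup3(float, int, S2) has no finite solution.

FAIL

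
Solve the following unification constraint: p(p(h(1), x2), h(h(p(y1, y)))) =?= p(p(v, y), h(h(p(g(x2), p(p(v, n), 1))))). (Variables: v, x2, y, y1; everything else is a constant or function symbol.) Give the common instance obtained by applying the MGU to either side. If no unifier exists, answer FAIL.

p(p(h(1), p(p(h(1), n), 1)), h(h(p(g(p(p(h(1), n), 1)), p(p(h(1), n), 1)))))

Decompose p/2: p(h(1), x2) =?= p(v, y),  h(h(p(y1, y))) =?= h(h(p(g(x2), p(p(v, n), 1)))).
Decompose p/2: h(1) =?= v,  x2 =?= y.
Bind v := h(1); substituting into the one remaining equation that mentions v gives: h(h(p(y1, y))) =?= h(h(p(g(x2), p(p(h(1), n), 1)))).
Bind x2 := y; substituting into the remaining equation gives: h(h(p(y1, y))) =?= h(h(p(g(y), p(p(h(1), n), 1)))).
Decompose h/1: h(p(y1, y)) =?= h(p(g(y), p(p(h(1), n), 1))).
Decompose h/1: p(y1, y) =?= p(g(y), p(p(h(1), n), 1)).
Decompose p/2: y1 =?= g(y),  y =?= p(p(h(1), n), 1).
Bind y1 := g(y); no other remaining equation mentions y1.
Bind y := p(p(h(1), n), 1). Substituting into the earlier bindings gives x2 := p(p(h(1), n), 1), y1 := g(p(p(h(1), n), 1)).
Applying the MGU to either side gives p(p(h(1), p(p(h(1), n), 1)), h(h(p(g(p(p(h(1), n), 1)), p(p(h(1), n), 1))))).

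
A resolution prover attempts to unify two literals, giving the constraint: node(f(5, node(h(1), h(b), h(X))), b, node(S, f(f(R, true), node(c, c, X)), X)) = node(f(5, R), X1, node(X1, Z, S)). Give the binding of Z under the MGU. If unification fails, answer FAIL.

f(f(node(h(1), h(b), h(b)), true), node(c, c, b))

Decompose node/3: f(5, node(h(1), h(b), h(X))) = f(5, R),  b = X1,  node(S, f(f(R, true), node(c, c, X)), X) = node(X1, Z, S).
Decompose f/2: 5 = 5,  node(h(1), h(b), h(X)) = R.
Delete trivial equation 5 = 5.
Bind R := node(h(1), h(b), h(X)); substituting into the one remaining equation that mentions R gives: node(S, f(f(node(h(1), h(b), h(X)), true), node(c, c, X)), X) = node(X1, Z, S).
Bind X1 := b; substituting into the remaining equation gives: node(S, f(f(node(h(1), h(b), h(X)), true), node(c, c, X)), X) = node(b, Z, S).
Decompose node/3: S = b,  f(f(node(h(1), h(b), h(X)), true), node(c, c, X)) = Z,  X = S.
Bind S := b; substituting into the one remaining equation that mentions S gives: X = b.
Bind Z := f(f(node(h(1), h(b), h(X)), true), node(c, c, X)); no other remaining equation mentions Z.
Bind X := b. Substituting into the earlier bindings gives R := node(h(1), h(b), h(b)), Z := f(f(node(h(1), h(b), h(b)), true), node(c, c, b)).
MGU = { R ↦ node(h(1), h(b), h(b)), X1 ↦ b, S ↦ b, Z ↦ f(f(node(h(1), h(b), h(b)), true), node(c, c, b)), X ↦ b }, so Z ↦ f(f(node(h(1), h(b), h(b)), true), node(c, c, b)).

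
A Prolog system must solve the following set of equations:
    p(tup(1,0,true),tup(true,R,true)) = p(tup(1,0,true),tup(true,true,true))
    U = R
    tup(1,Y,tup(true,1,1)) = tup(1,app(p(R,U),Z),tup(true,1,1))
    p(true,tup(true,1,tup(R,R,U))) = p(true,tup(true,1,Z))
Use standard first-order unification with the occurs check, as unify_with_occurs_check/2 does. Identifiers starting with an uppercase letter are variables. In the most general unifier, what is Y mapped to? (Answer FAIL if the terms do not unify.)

app(p(true,true),tup(true,true,true))

Decompose p/2: tup(1,0,true) = tup(1,0,true),  tup(true,R,true) = tup(true,true,true).
Delete trivial equation tup(1,0,true) = tup(1,0,true).
Decompose tup/3: true = true,  R = true,  true = true.
Delete trivial equation true = true.
Bind R := true; substituting into the 3 remaining equations that mention R gives: U = true,  tup(1,Y,tup(true,1,1)) = tup(1,app(p(true,U),Z),tup(true,1,1)),  p(true,tup(true,1,tup(true,true,U))) = p(true,tup(true,1,Z)).
Delete trivial equation true = true.
Bind U := true; substituting into the remaining equations gives: tup(1,Y,tup(true,1,1)) = tup(1,app(p(true,true),Z),tup(true,1,1)),  p(true,tup(true,1,tup(true,true,true))) = p(true,tup(true,1,Z)).
Decompose tup/3: 1 = 1,  Y = app(p(true,true),Z),  tup(true,1,1) = tup(true,1,1).
Delete trivial equation 1 = 1.
Bind Y := app(p(true,true),Z); no other remaining equation mentions Y.
Delete trivial equation tup(true,1,1) = tup(true,1,1).
Decompose p/2: true = true,  tup(true,1,tup(true,true,true)) = tup(true,1,Z).
Delete trivial equation true = true.
Decompose tup/3: true = true,  1 = 1,  tup(true,true,true) = Z.
Delete trivial equation true = true.
Delete trivial equation 1 = 1.
Bind Z := tup(true,true,true). Substituting into the earlier binding gives Y := app(p(true,true),tup(true,true,true)).
MGU = { R -> true, U -> true, Y -> app(p(true,true),tup(true,true,true)), Z -> tup(true,true,true) }, so Y -> app(p(true,true),tup(true,true,true)).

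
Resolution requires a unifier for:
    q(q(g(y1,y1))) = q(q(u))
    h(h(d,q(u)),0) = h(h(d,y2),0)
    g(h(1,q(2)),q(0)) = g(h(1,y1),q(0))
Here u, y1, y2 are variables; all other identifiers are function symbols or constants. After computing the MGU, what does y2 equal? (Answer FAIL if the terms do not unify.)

q(g(q(2),q(2)))

Decompose q/1: q(g(y1,y1)) = q(u).
Decompose q/1: g(y1,y1) = u.
Bind u := g(y1,y1); substituting into the one remaining equation that mentions u gives: h(h(d,q(g(y1,y1))),0) = h(h(d,y2),0).
Decompose h/2: h(d,q(g(y1,y1))) = h(d,y2),  0 = 0.
Decompose h/2: d = d,  q(g(y1,y1)) = y2.
Delete trivial equation d = d.
Bind y2 := q(g(y1,y1)); no other remaining equation mentions y2.
Delete trivial equation 0 = 0.
Decompose g/2: h(1,q(2)) = h(1,y1),  q(0) = q(0).
Decompose h/2: 1 = 1,  q(2) = y1.
Delete trivial equation 1 = 1.
Bind y1 := q(2); no other remaining equation mentions y1. Substituting into the earlier bindings gives u := g(q(2),q(2)), y2 := q(g(q(2),q(2))).
Delete trivial equation q(0) = q(0).
MGU = { u := g(q(2),q(2)), y2 := q(g(q(2),q(2))), y1 := q(2) }, so y2 := q(g(q(2),q(2))).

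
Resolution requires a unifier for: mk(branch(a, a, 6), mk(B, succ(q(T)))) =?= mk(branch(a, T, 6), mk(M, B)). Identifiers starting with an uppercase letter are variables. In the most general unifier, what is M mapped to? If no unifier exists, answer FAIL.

Decompose mk/2: branch(a, a, 6) =?= branch(a, T, 6),  mk(B, succ(q(T))) =?= mk(M, B).
Decompose branch/3: a =?= a,  a =?= T,  6 =?= 6.
Delete trivial equation a =?= a.
Bind T := a; substituting into the one remaining equation that mentions T gives: mk(B, succ(q(a))) =?= mk(M, B).
Delete trivial equation 6 =?= 6.
Decompose mk/2: B =?= M,  succ(q(a)) =?= B.
Bind B := M; substituting into the remaining equation gives: succ(q(a)) =?= M.
Bind M := succ(q(a)). Substituting into the earlier binding gives B := succ(q(a)).
MGU = { T -> a, B -> succ(q(a)), M -> succ(q(a)) }, so M -> succ(q(a)).

succ(q(a))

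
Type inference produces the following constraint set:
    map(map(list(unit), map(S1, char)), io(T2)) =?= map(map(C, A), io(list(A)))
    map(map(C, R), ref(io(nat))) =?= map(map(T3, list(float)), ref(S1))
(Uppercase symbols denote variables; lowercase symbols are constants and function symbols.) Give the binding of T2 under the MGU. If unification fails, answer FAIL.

Decompose map/2: map(list(unit), map(S1, char)) =?= map(C, A),  io(T2) =?= io(list(A)).
Decompose map/2: list(unit) =?= C,  map(S1, char) =?= A.
Bind C := list(unit); substituting into the one remaining equation that mentions C gives: map(map(list(unit), R), ref(io(nat))) =?= map(map(T3, list(float)), ref(S1)).
Bind A := map(S1, char); substituting into the one remaining equation that mentions A gives: io(T2) =?= io(list(map(S1, char))).
Decompose io/1: T2 =?= list(map(S1, char)).
Bind T2 := list(map(S1, char)); no other remaining equation mentions T2.
Decompose map/2: map(list(unit), R) =?= map(T3, list(float)),  ref(io(nat)) =?= ref(S1).
Decompose map/2: list(unit) =?= T3,  R =?= list(float).
Bind T3 := list(unit); no other remaining equation mentions T3.
Bind R := list(float); no other remaining equation mentions R.
Decompose ref/1: io(nat) =?= S1.
Bind S1 := io(nat). Substituting into the earlier bindings gives A := map(io(nat), char), T2 := list(map(io(nat), char)).
MGU = { C -> list(unit), A -> map(io(nat), char), T2 -> list(map(io(nat), char)), T3 -> list(unit), R -> list(float), S1 -> io(nat) }, so T2 -> list(map(io(nat), char)).

list(map(io(nat), char))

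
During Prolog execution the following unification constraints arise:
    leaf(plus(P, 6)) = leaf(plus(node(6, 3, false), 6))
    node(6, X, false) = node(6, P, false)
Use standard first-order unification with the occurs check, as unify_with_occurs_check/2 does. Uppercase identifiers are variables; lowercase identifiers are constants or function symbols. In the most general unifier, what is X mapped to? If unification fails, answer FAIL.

node(6, 3, false)

Decompose leaf/1: plus(P, 6) = plus(node(6, 3, false), 6).
Decompose plus/2: P = node(6, 3, false),  6 = 6.
Bind P := node(6, 3, false); substituting into the one remaining equation that mentions P gives: node(6, X, false) = node(6, node(6, 3, false), false).
Delete trivial equation 6 = 6.
Decompose node/3: 6 = 6,  X = node(6, 3, false),  false = false.
Delete trivial equation 6 = 6.
Bind X := node(6, 3, false); no other remaining equation mentions X.
Delete trivial equation false = false.
MGU = { P = node(6, 3, false), X = node(6, 3, false) }, so X = node(6, 3, false).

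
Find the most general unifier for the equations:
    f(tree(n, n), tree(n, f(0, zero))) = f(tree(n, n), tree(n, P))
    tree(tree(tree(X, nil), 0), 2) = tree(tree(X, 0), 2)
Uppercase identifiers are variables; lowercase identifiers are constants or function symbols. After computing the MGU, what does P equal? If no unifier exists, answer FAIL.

FAIL

Decompose f/2: tree(n, n) = tree(n, n),  tree(n, f(0, zero)) = tree(n, P).
Delete trivial equation tree(n, n) = tree(n, n).
Decompose tree/2: n = n,  f(0, zero) = P.
Delete trivial equation n = n.
Bind P := f(0, zero); no other remaining equation mentions P.
Decompose tree/2: tree(tree(X, nil), 0) = tree(X, 0),  2 = 2.
Decompose tree/2: tree(X, nil) = X,  0 = 0.
Occurs check fails: X occurs in tree(X, nil); the equation X = tree(X, nil) has no finite solution.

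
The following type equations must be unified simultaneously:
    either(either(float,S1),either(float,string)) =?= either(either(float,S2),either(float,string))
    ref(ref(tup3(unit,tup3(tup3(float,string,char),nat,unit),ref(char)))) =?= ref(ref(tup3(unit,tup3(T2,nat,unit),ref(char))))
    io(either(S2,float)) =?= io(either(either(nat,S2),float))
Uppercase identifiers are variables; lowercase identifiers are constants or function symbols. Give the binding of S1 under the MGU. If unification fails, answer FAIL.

FAIL

Decompose either/2: either(float,S1) =?= either(float,S2),  either(float,string) =?= either(float,string).
Decompose either/2: float =?= float,  S1 =?= S2.
Delete trivial equation float =?= float.
Bind S1 := S2; no other remaining equation mentions S1.
Delete trivial equation either(float,string) =?= either(float,string).
Decompose ref/1: ref(tup3(unit,tup3(tup3(float,string,char),nat,unit),ref(char))) =?= ref(tup3(unit,tup3(T2,nat,unit),ref(char))).
Decompose ref/1: tup3(unit,tup3(tup3(float,string,char),nat,unit),ref(char)) =?= tup3(unit,tup3(T2,nat,unit),ref(char)).
Decompose tup3/3: unit =?= unit,  tup3(tup3(float,string,char),nat,unit) =?= tup3(T2,nat,unit),  ref(char) =?= ref(char).
Delete trivial equation unit =?= unit.
Decompose tup3/3: tup3(float,string,char) =?= T2,  nat =?= nat,  unit =?= unit.
Bind T2 := tup3(float,string,char); no other remaining equation mentions T2.
Delete trivial equation nat =?= nat.
Delete trivial equation unit =?= unit.
Delete trivial equation ref(char) =?= ref(char).
Decompose io/1: either(S2,float) =?= either(either(nat,S2),float).
Decompose either/2: S2 =?= either(nat,S2),  float =?= float.
Occurs check fails: S2 occurs in either(nat,S2); the equation S2 =?= either(nat,S2) has no finite solution.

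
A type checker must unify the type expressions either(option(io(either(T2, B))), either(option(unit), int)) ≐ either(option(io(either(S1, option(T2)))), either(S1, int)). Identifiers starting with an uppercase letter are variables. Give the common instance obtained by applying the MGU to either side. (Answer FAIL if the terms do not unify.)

either(option(io(either(option(unit), option(option(unit))))), either(option(unit), int))

Decompose either/2: option(io(either(T2, B))) ≐ option(io(either(S1, option(T2)))),  either(option(unit), int) ≐ either(S1, int).
Decompose option/1: io(either(T2, B)) ≐ io(either(S1, option(T2))).
Decompose io/1: either(T2, B) ≐ either(S1, option(T2)).
Decompose either/2: T2 ≐ S1,  B ≐ option(T2).
Bind T2 := S1; substituting into the one remaining equation that mentions T2 gives: B ≐ option(S1).
Bind B := option(S1); no other remaining equation mentions B.
Decompose either/2: option(unit) ≐ S1,  int ≐ int.
Bind S1 := option(unit); no other remaining equation mentions S1. Substituting into the earlier bindings gives T2 := option(unit), B := option(option(unit)).
Delete trivial equation int ≐ int.
Applying the MGU to either side gives either(option(io(either(option(unit), option(option(unit))))), either(option(unit), int)).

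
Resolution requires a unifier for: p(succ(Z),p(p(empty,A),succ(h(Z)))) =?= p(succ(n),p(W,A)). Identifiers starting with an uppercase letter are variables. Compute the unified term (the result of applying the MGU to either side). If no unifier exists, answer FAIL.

Decompose p/2: succ(Z) =?= succ(n),  p(p(empty,A),succ(h(Z))) =?= p(W,A).
Decompose succ/1: Z =?= n.
Bind Z := n; substituting into the remaining equation gives: p(p(empty,A),succ(h(n))) =?= p(W,A).
Decompose p/2: p(empty,A) =?= W,  succ(h(n)) =?= A.
Bind W := p(empty,A); no other remaining equation mentions W.
Bind A := succ(h(n)). Substituting into the earlier binding gives W := p(empty,succ(h(n))).
Applying the MGU to either side gives p(succ(n),p(p(empty,succ(h(n))),succ(h(n)))).

p(succ(n),p(p(empty,succ(h(n))),succ(h(n))))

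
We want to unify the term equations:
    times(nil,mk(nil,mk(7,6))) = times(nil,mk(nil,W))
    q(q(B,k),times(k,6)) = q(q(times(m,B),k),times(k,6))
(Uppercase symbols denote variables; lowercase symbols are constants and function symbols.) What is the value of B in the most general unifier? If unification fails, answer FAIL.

FAIL

Decompose times/2: nil = nil,  mk(nil,mk(7,6)) = mk(nil,W).
Delete trivial equation nil = nil.
Decompose mk/2: nil = nil,  mk(7,6) = W.
Delete trivial equation nil = nil.
Bind W := mk(7,6); no other remaining equation mentions W.
Decompose q/2: q(B,k) = q(times(m,B),k),  times(k,6) = times(k,6).
Decompose q/2: B = times(m,B),  k = k.
Occurs check fails: B occurs in times(m,B); the equation B = times(m,B) has no finite solution.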